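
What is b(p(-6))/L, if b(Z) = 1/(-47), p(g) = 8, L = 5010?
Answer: -1/235470 ≈ -4.2468e-6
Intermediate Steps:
b(Z) = -1/47
b(p(-6))/L = -1/47/5010 = -1/47*1/5010 = -1/235470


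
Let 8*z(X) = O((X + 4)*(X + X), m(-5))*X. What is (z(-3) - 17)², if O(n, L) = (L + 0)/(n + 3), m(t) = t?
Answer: 19881/64 ≈ 310.64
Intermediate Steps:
O(n, L) = L/(3 + n)
z(X) = -5*X/(8*(3 + 2*X*(4 + X))) (z(X) = ((-5/(3 + (X + 4)*(X + X)))*X)/8 = ((-5/(3 + (4 + X)*(2*X)))*X)/8 = ((-5/(3 + 2*X*(4 + X)))*X)/8 = (-5*X/(3 + 2*X*(4 + X)))/8 = -5*X/(8*(3 + 2*X*(4 + X))))
(z(-3) - 17)² = (-5*(-3)/(24 + 16*(-3)*(4 - 3)) - 17)² = (-5*(-3)/(24 + 16*(-3)*1) - 17)² = (-5*(-3)/(24 - 48) - 17)² = (-5*(-3)/(-24) - 17)² = (-5*(-3)*(-1/24) - 17)² = (-5/8 - 17)² = (-141/8)² = 19881/64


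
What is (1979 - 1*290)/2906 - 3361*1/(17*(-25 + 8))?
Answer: 10255187/839834 ≈ 12.211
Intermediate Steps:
(1979 - 1*290)/2906 - 3361*1/(17*(-25 + 8)) = (1979 - 290)*(1/2906) - 3361/((-17*17)) = 1689*(1/2906) - 3361/(-289) = 1689/2906 - 3361*(-1/289) = 1689/2906 + 3361/289 = 10255187/839834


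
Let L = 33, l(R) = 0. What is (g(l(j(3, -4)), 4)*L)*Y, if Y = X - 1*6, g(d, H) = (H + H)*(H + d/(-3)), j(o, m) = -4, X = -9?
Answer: -15840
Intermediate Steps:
g(d, H) = 2*H*(H - d/3) (g(d, H) = (2*H)*(H + d*(-1/3)) = (2*H)*(H - d/3) = 2*H*(H - d/3))
Y = -15 (Y = -9 - 1*6 = -9 - 6 = -15)
(g(l(j(3, -4)), 4)*L)*Y = (((2/3)*4*(-1*0 + 3*4))*33)*(-15) = (((2/3)*4*(0 + 12))*33)*(-15) = (((2/3)*4*12)*33)*(-15) = (32*33)*(-15) = 1056*(-15) = -15840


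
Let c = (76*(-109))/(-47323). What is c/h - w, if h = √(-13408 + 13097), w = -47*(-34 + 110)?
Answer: 3572 - 8284*I*√311/14717453 ≈ 3572.0 - 0.0099263*I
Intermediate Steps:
w = -3572 (w = -47*76 = -3572)
h = I*√311 (h = √(-311) = I*√311 ≈ 17.635*I)
c = 8284/47323 (c = -8284*(-1/47323) = 8284/47323 ≈ 0.17505)
c/h - w = 8284/(47323*((I*√311))) - 1*(-3572) = 8284*(-I*√311/311)/47323 + 3572 = -8284*I*√311/14717453 + 3572 = 3572 - 8284*I*√311/14717453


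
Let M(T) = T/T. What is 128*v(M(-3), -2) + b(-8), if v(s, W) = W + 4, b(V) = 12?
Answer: 268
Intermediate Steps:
M(T) = 1
v(s, W) = 4 + W
128*v(M(-3), -2) + b(-8) = 128*(4 - 2) + 12 = 128*2 + 12 = 256 + 12 = 268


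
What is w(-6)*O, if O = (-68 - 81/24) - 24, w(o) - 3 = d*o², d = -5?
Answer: 135051/8 ≈ 16881.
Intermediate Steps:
w(o) = 3 - 5*o²
O = -763/8 (O = (-68 - 81*1/24) - 24 = (-68 - 27/8) - 24 = -571/8 - 24 = -763/8 ≈ -95.375)
w(-6)*O = (3 - 5*(-6)²)*(-763/8) = (3 - 5*36)*(-763/8) = (3 - 180)*(-763/8) = -177*(-763/8) = 135051/8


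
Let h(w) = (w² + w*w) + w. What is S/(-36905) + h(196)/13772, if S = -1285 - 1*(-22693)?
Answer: 57906531/11551265 ≈ 5.0130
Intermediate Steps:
S = 21408 (S = -1285 + 22693 = 21408)
h(w) = w + 2*w² (h(w) = (w² + w²) + w = 2*w² + w = w + 2*w²)
S/(-36905) + h(196)/13772 = 21408/(-36905) + (196*(1 + 2*196))/13772 = 21408*(-1/36905) + (196*(1 + 392))*(1/13772) = -21408/36905 + (196*393)*(1/13772) = -21408/36905 + 77028*(1/13772) = -21408/36905 + 19257/3443 = 57906531/11551265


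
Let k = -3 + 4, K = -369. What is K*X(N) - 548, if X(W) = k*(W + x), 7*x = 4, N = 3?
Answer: -13061/7 ≈ -1865.9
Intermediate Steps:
x = 4/7 (x = (⅐)*4 = 4/7 ≈ 0.57143)
k = 1
X(W) = 4/7 + W (X(W) = 1*(W + 4/7) = 1*(4/7 + W) = 4/7 + W)
K*X(N) - 548 = -369*(4/7 + 3) - 548 = -369*25/7 - 548 = -9225/7 - 548 = -13061/7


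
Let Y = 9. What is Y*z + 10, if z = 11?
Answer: 109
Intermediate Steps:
Y*z + 10 = 9*11 + 10 = 99 + 10 = 109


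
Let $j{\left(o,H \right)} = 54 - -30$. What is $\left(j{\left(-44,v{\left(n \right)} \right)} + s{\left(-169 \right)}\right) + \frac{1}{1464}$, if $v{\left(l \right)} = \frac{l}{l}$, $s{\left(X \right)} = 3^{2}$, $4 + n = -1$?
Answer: $\frac{136153}{1464} \approx 93.001$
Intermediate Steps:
$n = -5$ ($n = -4 - 1 = -5$)
$s{\left(X \right)} = 9$
$v{\left(l \right)} = 1$
$j{\left(o,H \right)} = 84$ ($j{\left(o,H \right)} = 54 + 30 = 84$)
$\left(j{\left(-44,v{\left(n \right)} \right)} + s{\left(-169 \right)}\right) + \frac{1}{1464} = \left(84 + 9\right) + \frac{1}{1464} = 93 + \frac{1}{1464} = \frac{136153}{1464}$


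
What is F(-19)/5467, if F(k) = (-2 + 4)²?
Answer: 4/5467 ≈ 0.00073166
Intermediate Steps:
F(k) = 4 (F(k) = 2² = 4)
F(-19)/5467 = 4/5467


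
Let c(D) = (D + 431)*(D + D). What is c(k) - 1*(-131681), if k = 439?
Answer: 895541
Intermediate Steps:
c(D) = 2*D*(431 + D) (c(D) = (431 + D)*(2*D) = 2*D*(431 + D))
c(k) - 1*(-131681) = 2*439*(431 + 439) - 1*(-131681) = 2*439*870 + 131681 = 763860 + 131681 = 895541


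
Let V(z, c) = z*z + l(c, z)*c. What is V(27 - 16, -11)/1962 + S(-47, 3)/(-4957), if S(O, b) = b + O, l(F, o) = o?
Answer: 44/4957 ≈ 0.0088763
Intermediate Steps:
V(z, c) = z² + c*z (V(z, c) = z*z + z*c = z² + c*z)
S(O, b) = O + b
V(27 - 16, -11)/1962 + S(-47, 3)/(-4957) = ((27 - 16)*(-11 + (27 - 16)))/1962 + (-47 + 3)/(-4957) = (11*(-11 + 11))*(1/1962) - 44*(-1/4957) = (11*0)*(1/1962) + 44/4957 = 0*(1/1962) + 44/4957 = 0 + 44/4957 = 44/4957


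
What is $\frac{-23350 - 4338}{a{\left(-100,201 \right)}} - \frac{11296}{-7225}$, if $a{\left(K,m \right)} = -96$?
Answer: $\frac{25141277}{86700} \approx 289.98$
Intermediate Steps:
$\frac{-23350 - 4338}{a{\left(-100,201 \right)}} - \frac{11296}{-7225} = \frac{-23350 - 4338}{-96} - \frac{11296}{-7225} = \left(-23350 - 4338\right) \left(- \frac{1}{96}\right) - - \frac{11296}{7225} = \left(-27688\right) \left(- \frac{1}{96}\right) + \frac{11296}{7225} = \frac{3461}{12} + \frac{11296}{7225} = \frac{25141277}{86700}$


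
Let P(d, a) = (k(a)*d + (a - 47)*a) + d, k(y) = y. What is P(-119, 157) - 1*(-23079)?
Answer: 21547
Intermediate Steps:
P(d, a) = d + a*d + a*(-47 + a) (P(d, a) = (a*d + (a - 47)*a) + d = (a*d + (-47 + a)*a) + d = (a*d + a*(-47 + a)) + d = d + a*d + a*(-47 + a))
P(-119, 157) - 1*(-23079) = (-119 + 157**2 - 47*157 + 157*(-119)) - 1*(-23079) = (-119 + 24649 - 7379 - 18683) + 23079 = -1532 + 23079 = 21547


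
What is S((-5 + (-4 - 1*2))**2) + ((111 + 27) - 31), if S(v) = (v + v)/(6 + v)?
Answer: 13831/127 ≈ 108.91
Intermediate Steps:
S(v) = 2*v/(6 + v) (S(v) = (2*v)/(6 + v) = 2*v/(6 + v))
S((-5 + (-4 - 1*2))**2) + ((111 + 27) - 31) = 2*(-5 + (-4 - 1*2))**2/(6 + (-5 + (-4 - 1*2))**2) + ((111 + 27) - 31) = 2*(-5 + (-4 - 2))**2/(6 + (-5 + (-4 - 2))**2) + (138 - 31) = 2*(-5 - 6)**2/(6 + (-5 - 6)**2) + 107 = 2*(-11)**2/(6 + (-11)**2) + 107 = 2*121/(6 + 121) + 107 = 2*121/127 + 107 = 2*121*(1/127) + 107 = 242/127 + 107 = 13831/127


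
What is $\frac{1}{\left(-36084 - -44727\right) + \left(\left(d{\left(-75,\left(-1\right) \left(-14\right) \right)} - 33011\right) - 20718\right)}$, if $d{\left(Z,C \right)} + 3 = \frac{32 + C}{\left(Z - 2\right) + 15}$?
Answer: $- \frac{31}{1397782} \approx -2.2178 \cdot 10^{-5}$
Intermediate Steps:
$d{\left(Z,C \right)} = -3 + \frac{32 + C}{13 + Z}$ ($d{\left(Z,C \right)} = -3 + \frac{32 + C}{\left(Z - 2\right) + 15} = -3 + \frac{32 + C}{\left(-2 + Z\right) + 15} = -3 + \frac{32 + C}{13 + Z}$)
$\frac{1}{\left(-36084 - -44727\right) + \left(\left(d{\left(-75,\left(-1\right) \left(-14\right) \right)} - 33011\right) - 20718\right)} = \frac{1}{\left(-36084 - -44727\right) - \left(53729 - \frac{-7 - -14 - -225}{13 - 75}\right)} = \frac{1}{\left(-36084 + 44727\right) - \left(53729 - \frac{-7 + 14 + 225}{-62}\right)} = \frac{1}{8643 - \frac{1665715}{31}} = \frac{1}{- \frac{1397782}{31}} = - \frac{31}{1397782}$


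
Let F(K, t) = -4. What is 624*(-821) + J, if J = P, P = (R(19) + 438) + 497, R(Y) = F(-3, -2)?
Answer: -511373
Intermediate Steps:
R(Y) = -4
P = 931 (P = (-4 + 438) + 497 = 434 + 497 = 931)
J = 931
624*(-821) + J = 624*(-821) + 931 = -512304 + 931 = -511373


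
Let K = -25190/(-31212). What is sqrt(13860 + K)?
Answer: sqrt(1297870530)/306 ≈ 117.73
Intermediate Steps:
K = 12595/15606 (K = -25190*(-1/31212) = 12595/15606 ≈ 0.80706)
sqrt(13860 + K) = sqrt(13860 + 12595/15606) = sqrt(216311755/15606) = sqrt(1297870530)/306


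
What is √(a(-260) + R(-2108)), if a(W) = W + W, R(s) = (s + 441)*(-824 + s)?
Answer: 2*√1221781 ≈ 2210.7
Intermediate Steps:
R(s) = (-824 + s)*(441 + s) (R(s) = (441 + s)*(-824 + s) = (-824 + s)*(441 + s))
a(W) = 2*W
√(a(-260) + R(-2108)) = √(2*(-260) + (-363384 + (-2108)² - 383*(-2108))) = √(-520 + (-363384 + 4443664 + 807364)) = √(-520 + 4887644) = √4887124 = 2*√1221781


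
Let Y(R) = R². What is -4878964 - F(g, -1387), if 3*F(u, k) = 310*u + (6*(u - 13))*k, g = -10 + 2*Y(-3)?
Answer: -14680982/3 ≈ -4.8937e+6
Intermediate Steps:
g = 8 (g = -10 + 2*(-3)² = -10 + 2*9 = -10 + 18 = 8)
F(u, k) = 310*u/3 + k*(-78 + 6*u)/3 (F(u, k) = (310*u + (6*(u - 13))*k)/3 = (310*u + (6*(-13 + u))*k)/3 = (310*u + (-78 + 6*u)*k)/3 = (310*u + k*(-78 + 6*u))/3 = 310*u/3 + k*(-78 + 6*u)/3)
-4878964 - F(g, -1387) = -4878964 - (-26*(-1387) + (310/3)*8 + 2*(-1387)*8) = -4878964 - (36062 + 2480/3 - 22192) = -4878964 - 1*44090/3 = -4878964 - 44090/3 = -14680982/3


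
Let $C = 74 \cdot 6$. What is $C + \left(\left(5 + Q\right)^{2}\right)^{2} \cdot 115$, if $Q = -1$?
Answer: $29884$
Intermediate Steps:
$C = 444$
$C + \left(\left(5 + Q\right)^{2}\right)^{2} \cdot 115 = 444 + \left(\left(5 - 1\right)^{2}\right)^{2} \cdot 115 = 444 + \left(4^{2}\right)^{2} \cdot 115 = 444 + 16^{2} \cdot 115 = 444 + 256 \cdot 115 = 444 + 29440 = 29884$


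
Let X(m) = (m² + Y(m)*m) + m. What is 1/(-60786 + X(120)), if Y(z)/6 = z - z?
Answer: -1/46266 ≈ -2.1614e-5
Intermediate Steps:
Y(z) = 0 (Y(z) = 6*(z - z) = 6*0 = 0)
X(m) = m + m² (X(m) = (m² + 0*m) + m = (m² + 0) + m = m² + m = m + m²)
1/(-60786 + X(120)) = 1/(-60786 + 120*(1 + 120)) = 1/(-60786 + 120*121) = 1/(-60786 + 14520) = 1/(-46266) = -1/46266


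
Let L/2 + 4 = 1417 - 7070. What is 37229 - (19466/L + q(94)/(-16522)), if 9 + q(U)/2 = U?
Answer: 1739884271391/46732477 ≈ 37231.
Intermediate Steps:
q(U) = -18 + 2*U
L = -11314 (L = -8 + 2*(1417 - 7070) = -8 + 2*(-5653) = -8 - 11306 = -11314)
37229 - (19466/L + q(94)/(-16522)) = 37229 - (19466/(-11314) + (-18 + 2*94)/(-16522)) = 37229 - (19466*(-1/11314) + (-18 + 188)*(-1/16522)) = 37229 - (-9733/5657 + 170*(-1/16522)) = 37229 - (-9733/5657 - 85/8261) = 37229 - 1*(-80885158/46732477) = 37229 + 80885158/46732477 = 1739884271391/46732477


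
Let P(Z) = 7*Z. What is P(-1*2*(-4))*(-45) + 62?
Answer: -2458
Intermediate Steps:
P(-1*2*(-4))*(-45) + 62 = (7*(-1*2*(-4)))*(-45) + 62 = (7*(-2*(-4)))*(-45) + 62 = (7*8)*(-45) + 62 = 56*(-45) + 62 = -2520 + 62 = -2458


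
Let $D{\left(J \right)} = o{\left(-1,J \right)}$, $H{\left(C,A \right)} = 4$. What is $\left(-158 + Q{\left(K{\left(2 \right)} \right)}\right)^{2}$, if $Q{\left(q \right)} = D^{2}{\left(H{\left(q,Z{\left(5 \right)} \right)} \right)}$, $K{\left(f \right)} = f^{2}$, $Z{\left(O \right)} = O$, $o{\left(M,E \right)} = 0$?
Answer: $24964$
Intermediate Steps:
$D{\left(J \right)} = 0$
$Q{\left(q \right)} = 0$ ($Q{\left(q \right)} = 0^{2} = 0$)
$\left(-158 + Q{\left(K{\left(2 \right)} \right)}\right)^{2} = \left(-158 + 0\right)^{2} = \left(-158\right)^{2} = 24964$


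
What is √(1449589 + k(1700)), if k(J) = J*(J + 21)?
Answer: √4375289 ≈ 2091.7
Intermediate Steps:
k(J) = J*(21 + J)
√(1449589 + k(1700)) = √(1449589 + 1700*(21 + 1700)) = √(1449589 + 1700*1721) = √(1449589 + 2925700) = √4375289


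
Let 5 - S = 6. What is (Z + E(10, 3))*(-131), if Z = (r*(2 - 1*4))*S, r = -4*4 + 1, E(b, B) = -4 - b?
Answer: 5764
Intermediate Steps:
S = -1 (S = 5 - 1*6 = 5 - 6 = -1)
r = -15 (r = -16 + 1 = -15)
Z = -30 (Z = -15*(2 - 1*4)*(-1) = -15*(2 - 4)*(-1) = -15*(-2)*(-1) = 30*(-1) = -30)
(Z + E(10, 3))*(-131) = (-30 + (-4 - 1*10))*(-131) = (-30 + (-4 - 10))*(-131) = (-30 - 14)*(-131) = -44*(-131) = 5764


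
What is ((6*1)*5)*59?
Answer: 1770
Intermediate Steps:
((6*1)*5)*59 = (6*5)*59 = 30*59 = 1770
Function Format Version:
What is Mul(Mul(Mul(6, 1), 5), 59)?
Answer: 1770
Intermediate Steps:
Mul(Mul(Mul(6, 1), 5), 59) = Mul(Mul(6, 5), 59) = Mul(30, 59) = 1770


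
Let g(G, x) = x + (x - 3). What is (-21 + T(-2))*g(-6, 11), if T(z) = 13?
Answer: -152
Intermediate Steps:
g(G, x) = -3 + 2*x (g(G, x) = x + (-3 + x) = -3 + 2*x)
(-21 + T(-2))*g(-6, 11) = (-21 + 13)*(-3 + 2*11) = -8*(-3 + 22) = -8*19 = -152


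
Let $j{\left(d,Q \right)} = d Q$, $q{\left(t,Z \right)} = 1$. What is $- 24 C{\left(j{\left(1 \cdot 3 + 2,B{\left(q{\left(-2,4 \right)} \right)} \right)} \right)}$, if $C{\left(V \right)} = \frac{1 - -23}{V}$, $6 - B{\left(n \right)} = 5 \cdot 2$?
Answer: $\frac{144}{5} \approx 28.8$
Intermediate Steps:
$B{\left(n \right)} = -4$ ($B{\left(n \right)} = 6 - 5 \cdot 2 = 6 - 10 = -4$)
$j{\left(d,Q \right)} = Q d$
$C{\left(V \right)} = \frac{24}{V}$ ($C{\left(V \right)} = \frac{1 + 23}{V} = \frac{24}{V}$)
$- 24 C{\left(j{\left(1 \cdot 3 + 2,B{\left(q{\left(-2,4 \right)} \right)} \right)} \right)} = - 24 \frac{24}{\left(-4\right) \left(1 \cdot 3 + 2\right)} = - 24 \frac{24}{\left(-4\right) \left(3 + 2\right)} = - 24 \frac{24}{\left(-4\right) 5} = - 24 \frac{24}{-20} = - 24 \cdot 24 \left(- \frac{1}{20}\right) = \left(-24\right) \left(- \frac{6}{5}\right) = \frac{144}{5}$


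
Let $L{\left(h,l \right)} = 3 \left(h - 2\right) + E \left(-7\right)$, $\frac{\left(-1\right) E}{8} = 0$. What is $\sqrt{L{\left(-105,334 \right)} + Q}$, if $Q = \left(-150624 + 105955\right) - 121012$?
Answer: $i \sqrt{166002} \approx 407.43 i$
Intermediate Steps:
$E = 0$ ($E = \left(-8\right) 0 = 0$)
$L{\left(h,l \right)} = -6 + 3 h$ ($L{\left(h,l \right)} = 3 \left(h - 2\right) + 0 \left(-7\right) = 3 \left(-2 + h\right) + 0 = \left(-6 + 3 h\right) + 0 = -6 + 3 h$)
$Q = -165681$ ($Q = -44669 - 121012 = -165681$)
$\sqrt{L{\left(-105,334 \right)} + Q} = \sqrt{\left(-6 + 3 \left(-105\right)\right) - 165681} = \sqrt{\left(-6 - 315\right) - 165681} = \sqrt{-321 - 165681} = \sqrt{-166002} = i \sqrt{166002}$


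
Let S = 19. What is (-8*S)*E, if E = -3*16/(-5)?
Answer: -7296/5 ≈ -1459.2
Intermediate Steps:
E = 48/5 (E = -48*(-⅕) = 48/5 ≈ 9.6000)
(-8*S)*E = -8*19*(48/5) = -152*48/5 = -7296/5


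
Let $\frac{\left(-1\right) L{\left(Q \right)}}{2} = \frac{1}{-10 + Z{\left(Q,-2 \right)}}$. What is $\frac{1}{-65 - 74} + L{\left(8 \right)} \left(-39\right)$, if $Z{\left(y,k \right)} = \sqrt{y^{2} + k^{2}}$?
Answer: $- \frac{27113}{1112} - \frac{39 \sqrt{17}}{8} \approx -44.482$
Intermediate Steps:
$Z{\left(y,k \right)} = \sqrt{k^{2} + y^{2}}$
$L{\left(Q \right)} = - \frac{2}{-10 + \sqrt{4 + Q^{2}}}$ ($L{\left(Q \right)} = - \frac{2}{-10 + \sqrt{\left(-2\right)^{2} + Q^{2}}} = - \frac{2}{-10 + \sqrt{4 + Q^{2}}}$)
$\frac{1}{-65 - 74} + L{\left(8 \right)} \left(-39\right) = \frac{1}{-65 - 74} + - \frac{2}{-10 + \sqrt{4 + 8^{2}}} \left(-39\right) = \frac{1}{-139} + - \frac{2}{-10 + \sqrt{4 + 64}} \left(-39\right) = - \frac{1}{139} + - \frac{2}{-10 + \sqrt{68}} \left(-39\right) = - \frac{1}{139} + - \frac{2}{-10 + 2 \sqrt{17}} \left(-39\right) = - \frac{1}{139} + \frac{78}{-10 + 2 \sqrt{17}}$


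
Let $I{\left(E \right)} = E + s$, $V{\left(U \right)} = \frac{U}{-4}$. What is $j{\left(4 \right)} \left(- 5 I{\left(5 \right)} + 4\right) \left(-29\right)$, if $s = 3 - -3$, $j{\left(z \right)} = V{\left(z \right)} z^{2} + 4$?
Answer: $-17748$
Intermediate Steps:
$V{\left(U \right)} = - \frac{U}{4}$ ($V{\left(U \right)} = U \left(- \frac{1}{4}\right) = - \frac{U}{4}$)
$j{\left(z \right)} = 4 - \frac{z^{3}}{4}$ ($j{\left(z \right)} = - \frac{z}{4} z^{2} + 4 = - \frac{z^{3}}{4} + 4 = 4 - \frac{z^{3}}{4}$)
$s = 6$ ($s = 3 + 3 = 6$)
$I{\left(E \right)} = 6 + E$ ($I{\left(E \right)} = E + 6 = 6 + E$)
$j{\left(4 \right)} \left(- 5 I{\left(5 \right)} + 4\right) \left(-29\right) = \left(4 - \frac{4^{3}}{4}\right) \left(- 5 \left(6 + 5\right) + 4\right) \left(-29\right) = \left(4 - 16\right) \left(\left(-5\right) 11 + 4\right) \left(-29\right) = \left(4 - 16\right) \left(-55 + 4\right) \left(-29\right) = \left(-12\right) \left(-51\right) \left(-29\right) = 612 \left(-29\right) = -17748$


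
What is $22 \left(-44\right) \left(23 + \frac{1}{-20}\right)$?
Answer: $- \frac{111078}{5} \approx -22216.0$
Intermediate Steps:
$22 \left(-44\right) \left(23 + \frac{1}{-20}\right) = - 968 \left(23 - \frac{1}{20}\right) = \left(-968\right) \frac{459}{20} = - \frac{111078}{5}$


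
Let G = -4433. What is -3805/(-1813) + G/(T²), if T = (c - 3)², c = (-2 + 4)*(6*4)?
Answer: 15594841096/7434433125 ≈ 2.0976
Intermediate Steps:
c = 48 (c = 2*24 = 48)
T = 2025 (T = (48 - 3)² = 45² = 2025)
-3805/(-1813) + G/(T²) = -3805/(-1813) - 4433/(2025²) = -3805*(-1/1813) - 4433/4100625 = 3805/1813 - 4433*1/4100625 = 3805/1813 - 4433/4100625 = 15594841096/7434433125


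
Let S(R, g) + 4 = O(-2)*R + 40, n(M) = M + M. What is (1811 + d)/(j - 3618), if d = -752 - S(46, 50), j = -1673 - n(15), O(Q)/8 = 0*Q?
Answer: -1023/5321 ≈ -0.19226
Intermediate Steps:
O(Q) = 0 (O(Q) = 8*(0*Q) = 8*0 = 0)
n(M) = 2*M
S(R, g) = 36 (S(R, g) = -4 + (0*R + 40) = -4 + (0 + 40) = -4 + 40 = 36)
j = -1703 (j = -1673 - 2*15 = -1673 - 1*30 = -1673 - 30 = -1703)
d = -788 (d = -752 - 1*36 = -752 - 36 = -788)
(1811 + d)/(j - 3618) = (1811 - 788)/(-1703 - 3618) = 1023/(-5321) = 1023*(-1/5321) = -1023/5321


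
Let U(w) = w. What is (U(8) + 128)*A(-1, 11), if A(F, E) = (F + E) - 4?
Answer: 816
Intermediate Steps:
A(F, E) = -4 + E + F (A(F, E) = (E + F) - 4 = -4 + E + F)
(U(8) + 128)*A(-1, 11) = (8 + 128)*(-4 + 11 - 1) = 136*6 = 816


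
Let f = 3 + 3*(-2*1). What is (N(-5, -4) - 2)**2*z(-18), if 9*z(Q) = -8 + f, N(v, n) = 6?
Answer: -176/9 ≈ -19.556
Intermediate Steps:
f = -3 (f = 3 + 3*(-2) = 3 - 6 = -3)
z(Q) = -11/9 (z(Q) = (-8 - 3)/9 = (1/9)*(-11) = -11/9)
(N(-5, -4) - 2)**2*z(-18) = (6 - 2)**2*(-11/9) = 4**2*(-11/9) = 16*(-11/9) = -176/9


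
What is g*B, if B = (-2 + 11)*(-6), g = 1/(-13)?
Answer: 54/13 ≈ 4.1538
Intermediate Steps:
g = -1/13 ≈ -0.076923
B = -54 (B = 9*(-6) = -54)
g*B = -1/13*(-54) = 54/13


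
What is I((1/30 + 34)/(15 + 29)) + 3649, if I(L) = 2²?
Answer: 3653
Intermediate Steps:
I(L) = 4
I((1/30 + 34)/(15 + 29)) + 3649 = 4 + 3649 = 3653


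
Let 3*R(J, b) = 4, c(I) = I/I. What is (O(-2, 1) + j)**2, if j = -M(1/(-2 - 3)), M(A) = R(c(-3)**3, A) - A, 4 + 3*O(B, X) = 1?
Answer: 1444/225 ≈ 6.4178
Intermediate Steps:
c(I) = 1
O(B, X) = -1 (O(B, X) = -4/3 + (1/3)*1 = -4/3 + 1/3 = -1)
R(J, b) = 4/3 (R(J, b) = (1/3)*4 = 4/3)
M(A) = 4/3 - A
j = -23/15 (j = -(4/3 - 1/(-2 - 3)) = -(4/3 - 1/(-5)) = -(4/3 - 1*(-1/5)) = -(4/3 + 1/5) = -1*23/15 = -23/15 ≈ -1.5333)
(O(-2, 1) + j)**2 = (-1 - 23/15)**2 = (-38/15)**2 = 1444/225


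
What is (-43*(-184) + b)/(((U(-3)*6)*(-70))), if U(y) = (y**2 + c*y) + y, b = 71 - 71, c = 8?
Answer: 989/945 ≈ 1.0466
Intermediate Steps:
b = 0
U(y) = y**2 + 9*y (U(y) = (y**2 + 8*y) + y = y**2 + 9*y)
(-43*(-184) + b)/(((U(-3)*6)*(-70))) = (-43*(-184) + 0)/(((-3*(9 - 3)*6)*(-70))) = (7912 + 0)/(((-3*6*6)*(-70))) = 7912/((-18*6*(-70))) = 7912/((-108*(-70))) = 7912/7560 = 7912*(1/7560) = 989/945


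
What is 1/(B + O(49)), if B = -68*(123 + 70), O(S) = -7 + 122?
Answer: -1/13009 ≈ -7.6870e-5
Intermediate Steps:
O(S) = 115
B = -13124 (B = -68*193 = -13124)
1/(B + O(49)) = 1/(-13124 + 115) = 1/(-13009) = -1/13009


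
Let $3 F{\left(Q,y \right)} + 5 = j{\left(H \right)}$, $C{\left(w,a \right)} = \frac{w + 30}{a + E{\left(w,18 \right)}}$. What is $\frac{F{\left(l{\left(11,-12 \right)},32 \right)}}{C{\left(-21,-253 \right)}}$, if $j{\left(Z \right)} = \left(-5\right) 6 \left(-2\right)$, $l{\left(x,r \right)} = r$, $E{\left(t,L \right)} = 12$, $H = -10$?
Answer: $- \frac{13255}{27} \approx -490.93$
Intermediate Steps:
$C{\left(w,a \right)} = \frac{30 + w}{12 + a}$ ($C{\left(w,a \right)} = \frac{w + 30}{a + 12} = \frac{30 + w}{12 + a}$)
$j{\left(Z \right)} = 60$ ($j{\left(Z \right)} = \left(-30\right) \left(-2\right) = 60$)
$F{\left(Q,y \right)} = \frac{55}{3}$ ($F{\left(Q,y \right)} = - \frac{5}{3} + \frac{1}{3} \cdot 60 = - \frac{5}{3} + 20 = \frac{55}{3}$)
$\frac{F{\left(l{\left(11,-12 \right)},32 \right)}}{C{\left(-21,-253 \right)}} = \frac{55}{3 \frac{30 - 21}{12 - 253}} = \frac{55}{3 \frac{1}{-241} \cdot 9} = \frac{55}{3 \left(\left(- \frac{1}{241}\right) 9\right)} = \frac{55}{3 \left(- \frac{9}{241}\right)} = \frac{55}{3} \left(- \frac{241}{9}\right) = - \frac{13255}{27}$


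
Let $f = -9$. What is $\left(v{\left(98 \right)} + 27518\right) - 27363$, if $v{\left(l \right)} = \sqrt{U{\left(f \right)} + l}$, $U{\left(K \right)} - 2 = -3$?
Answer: $155 + \sqrt{97} \approx 164.85$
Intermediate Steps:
$U{\left(K \right)} = -1$ ($U{\left(K \right)} = 2 - 3 = -1$)
$v{\left(l \right)} = \sqrt{-1 + l}$
$\left(v{\left(98 \right)} + 27518\right) - 27363 = \left(\sqrt{-1 + 98} + 27518\right) - 27363 = \left(\sqrt{97} + 27518\right) - 27363 = \left(27518 + \sqrt{97}\right) - 27363 = 155 + \sqrt{97}$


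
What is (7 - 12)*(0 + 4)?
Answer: -20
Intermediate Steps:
(7 - 12)*(0 + 4) = -5*4 = -20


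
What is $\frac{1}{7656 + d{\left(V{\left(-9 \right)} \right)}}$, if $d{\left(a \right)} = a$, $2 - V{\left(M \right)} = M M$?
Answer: $\frac{1}{7577} \approx 0.00013198$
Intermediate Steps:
$V{\left(M \right)} = 2 - M^{2}$ ($V{\left(M \right)} = 2 - M M = 2 - M^{2}$)
$\frac{1}{7656 + d{\left(V{\left(-9 \right)} \right)}} = \frac{1}{7656 + \left(2 - \left(-9\right)^{2}\right)} = \frac{1}{7656 + \left(2 - 81\right)} = \frac{1}{7656 - 79} = \frac{1}{7577}$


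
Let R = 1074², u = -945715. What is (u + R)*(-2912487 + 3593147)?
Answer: 141414602260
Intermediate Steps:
R = 1153476
(u + R)*(-2912487 + 3593147) = (-945715 + 1153476)*(-2912487 + 3593147) = 207761*680660 = 141414602260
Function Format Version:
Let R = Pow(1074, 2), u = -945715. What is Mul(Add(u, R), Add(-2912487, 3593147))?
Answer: 141414602260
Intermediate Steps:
R = 1153476
Mul(Add(u, R), Add(-2912487, 3593147)) = Mul(Add(-945715, 1153476), Add(-2912487, 3593147)) = Mul(207761, 680660) = 141414602260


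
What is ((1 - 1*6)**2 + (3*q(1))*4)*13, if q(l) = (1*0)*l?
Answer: 325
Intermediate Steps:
q(l) = 0 (q(l) = 0*l = 0)
((1 - 1*6)**2 + (3*q(1))*4)*13 = ((1 - 1*6)**2 + (3*0)*4)*13 = ((1 - 6)**2 + 0*4)*13 = ((-5)**2 + 0)*13 = (25 + 0)*13 = 25*13 = 325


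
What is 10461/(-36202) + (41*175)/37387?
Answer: -18765151/193354882 ≈ -0.097050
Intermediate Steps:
10461/(-36202) + (41*175)/37387 = 10461*(-1/36202) + 7175*(1/37387) = -10461/36202 + 1025/5341 = -18765151/193354882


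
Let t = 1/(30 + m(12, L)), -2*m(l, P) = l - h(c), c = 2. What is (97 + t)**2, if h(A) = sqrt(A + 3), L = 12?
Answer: 49773163821/5285401 - 892396*sqrt(5)/5285401 ≈ 9416.7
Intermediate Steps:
h(A) = sqrt(3 + A)
m(l, P) = sqrt(5)/2 - l/2 (m(l, P) = -(l - sqrt(3 + 2))/2 = -(l - sqrt(5))/2 = sqrt(5)/2 - l/2)
t = 1/(24 + sqrt(5)/2) (t = 1/(30 + (sqrt(5)/2 - 1/2*12)) = 1/(30 + (sqrt(5)/2 - 6)) = 1/(30 + (-6 + sqrt(5)/2)) = 1/(24 + sqrt(5)/2) ≈ 0.039812)
(97 + t)**2 = (97 + (96/2299 - 2*sqrt(5)/2299))**2 = (223099/2299 - 2*sqrt(5)/2299)**2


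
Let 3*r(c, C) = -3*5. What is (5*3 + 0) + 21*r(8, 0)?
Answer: -90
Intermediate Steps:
r(c, C) = -5 (r(c, C) = (-3*5)/3 = (1/3)*(-15) = -5)
(5*3 + 0) + 21*r(8, 0) = (5*3 + 0) + 21*(-5) = (15 + 0) - 105 = 15 - 105 = -90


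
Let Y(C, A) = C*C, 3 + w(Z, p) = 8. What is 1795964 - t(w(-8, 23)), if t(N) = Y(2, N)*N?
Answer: 1795944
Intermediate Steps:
w(Z, p) = 5 (w(Z, p) = -3 + 8 = 5)
Y(C, A) = C²
t(N) = 4*N (t(N) = 2²*N = 4*N)
1795964 - t(w(-8, 23)) = 1795964 - 4*5 = 1795964 - 1*20 = 1795964 - 20 = 1795944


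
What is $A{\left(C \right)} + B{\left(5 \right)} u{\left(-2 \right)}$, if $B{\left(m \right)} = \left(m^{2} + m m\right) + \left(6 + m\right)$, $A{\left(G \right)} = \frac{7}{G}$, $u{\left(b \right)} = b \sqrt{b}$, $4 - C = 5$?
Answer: $-7 - 122 i \sqrt{2} \approx -7.0 - 172.53 i$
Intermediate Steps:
$C = -1$ ($C = 4 - 5 = -1$)
$u{\left(b \right)} = b^{\frac{3}{2}}$
$B{\left(m \right)} = 6 + m + 2 m^{2}$ ($B{\left(m \right)} = \left(m^{2} + m^{2}\right) + \left(6 + m\right) = 2 m^{2} + \left(6 + m\right) = 6 + m + 2 m^{2}$)
$A{\left(C \right)} + B{\left(5 \right)} u{\left(-2 \right)} = \frac{7}{-1} + \left(6 + 5 + 2 \cdot 5^{2}\right) \left(-2\right)^{\frac{3}{2}} = 7 \left(-1\right) + \left(6 + 5 + 2 \cdot 25\right) \left(- 2 i \sqrt{2}\right) = -7 + \left(6 + 5 + 50\right) \left(- 2 i \sqrt{2}\right) = -7 + 61 \left(- 2 i \sqrt{2}\right) = -7 - 122 i \sqrt{2}$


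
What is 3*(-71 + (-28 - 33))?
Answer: -396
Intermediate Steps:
3*(-71 + (-28 - 33)) = 3*(-71 - 61) = 3*(-132) = -396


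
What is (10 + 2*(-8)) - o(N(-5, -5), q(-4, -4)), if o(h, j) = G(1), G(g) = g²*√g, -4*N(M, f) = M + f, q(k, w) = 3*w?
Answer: -7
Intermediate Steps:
N(M, f) = -M/4 - f/4 (N(M, f) = -(M + f)/4 = -M/4 - f/4)
G(g) = g^(5/2)
o(h, j) = 1 (o(h, j) = 1^(5/2) = 1)
(10 + 2*(-8)) - o(N(-5, -5), q(-4, -4)) = (10 + 2*(-8)) - 1*1 = (10 - 16) - 1 = -6 - 1 = -7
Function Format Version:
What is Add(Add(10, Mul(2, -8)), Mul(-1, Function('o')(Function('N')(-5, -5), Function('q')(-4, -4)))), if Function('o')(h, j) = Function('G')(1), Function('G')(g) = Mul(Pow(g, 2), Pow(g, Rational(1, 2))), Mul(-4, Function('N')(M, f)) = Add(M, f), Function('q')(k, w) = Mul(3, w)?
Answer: -7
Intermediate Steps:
Function('N')(M, f) = Add(Mul(Rational(-1, 4), M), Mul(Rational(-1, 4), f)) (Function('N')(M, f) = Mul(Rational(-1, 4), Add(M, f)) = Add(Mul(Rational(-1, 4), M), Mul(Rational(-1, 4), f)))
Function('G')(g) = Pow(g, Rational(5, 2))
Function('o')(h, j) = 1 (Function('o')(h, j) = Pow(1, Rational(5, 2)) = 1)
Add(Add(10, Mul(2, -8)), Mul(-1, Function('o')(Function('N')(-5, -5), Function('q')(-4, -4)))) = Add(Add(10, Mul(2, -8)), Mul(-1, 1)) = Add(Add(10, -16), -1) = Add(-6, -1) = -7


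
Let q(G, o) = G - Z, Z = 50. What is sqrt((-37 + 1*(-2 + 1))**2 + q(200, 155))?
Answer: sqrt(1594) ≈ 39.925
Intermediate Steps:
q(G, o) = -50 + G (q(G, o) = G - 1*50 = G - 50 = -50 + G)
sqrt((-37 + 1*(-2 + 1))**2 + q(200, 155)) = sqrt((-37 + 1*(-2 + 1))**2 + (-50 + 200)) = sqrt((-37 + 1*(-1))**2 + 150) = sqrt((-37 - 1)**2 + 150) = sqrt((-38)**2 + 150) = sqrt(1444 + 150) = sqrt(1594)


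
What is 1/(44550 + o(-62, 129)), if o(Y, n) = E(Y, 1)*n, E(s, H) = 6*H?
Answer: 1/45324 ≈ 2.2063e-5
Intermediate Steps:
o(Y, n) = 6*n (o(Y, n) = (6*1)*n = 6*n)
1/(44550 + o(-62, 129)) = 1/(44550 + 6*129) = 1/(44550 + 774) = 1/45324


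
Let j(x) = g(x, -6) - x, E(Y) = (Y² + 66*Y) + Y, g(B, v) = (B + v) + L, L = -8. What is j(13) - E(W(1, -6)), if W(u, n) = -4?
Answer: 238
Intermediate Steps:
g(B, v) = -8 + B + v (g(B, v) = (B + v) - 8 = -8 + B + v)
E(Y) = Y² + 67*Y
j(x) = -14 (j(x) = (-8 + x - 6) - x = (-14 + x) - x = -14)
j(13) - E(W(1, -6)) = -14 - (-4)*(67 - 4) = -14 - (-4)*63 = -14 - 1*(-252) = -14 + 252 = 238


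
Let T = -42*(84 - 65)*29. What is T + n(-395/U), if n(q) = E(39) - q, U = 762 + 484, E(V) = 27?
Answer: -28800895/1246 ≈ -23115.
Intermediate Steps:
U = 1246
n(q) = 27 - q
T = -23142 (T = -42*19*29 = -798*29 = -23142)
T + n(-395/U) = -23142 + (27 - (-395)/1246) = -23142 + (27 - 1*(-395/1246)) = -23142 + (27 + 395/1246) = -23142 + 34037/1246 = -28800895/1246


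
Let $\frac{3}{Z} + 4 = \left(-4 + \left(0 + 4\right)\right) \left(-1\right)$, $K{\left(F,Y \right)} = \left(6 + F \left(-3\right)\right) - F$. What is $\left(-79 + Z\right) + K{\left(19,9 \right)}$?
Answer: $- \frac{599}{4} \approx -149.75$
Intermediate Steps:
$K{\left(F,Y \right)} = 6 - 4 F$ ($K{\left(F,Y \right)} = \left(6 - 3 F\right) - F = 6 - 4 F$)
$Z = - \frac{3}{4}$ ($Z = \frac{3}{-4 + \left(-4 + \left(0 + 4\right)\right) \left(-1\right)} = \frac{3}{-4 + \left(-4 + 4\right) \left(-1\right)} = \frac{3}{-4 + 0 \left(-1\right)} = \frac{3}{-4 + 0} = \frac{3}{-4} = 3 \left(- \frac{1}{4}\right) = - \frac{3}{4} \approx -0.75$)
$\left(-79 + Z\right) + K{\left(19,9 \right)} = \left(-79 - \frac{3}{4}\right) + \left(6 - 76\right) = - \frac{319}{4} + \left(6 - 76\right) = - \frac{319}{4} - 70 = - \frac{599}{4}$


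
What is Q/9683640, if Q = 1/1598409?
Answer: 1/15478417328760 ≈ 6.4606e-14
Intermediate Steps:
Q = 1/1598409 ≈ 6.2562e-7
Q/9683640 = (1/1598409)/9683640 = (1/1598409)*(1/9683640) = 1/15478417328760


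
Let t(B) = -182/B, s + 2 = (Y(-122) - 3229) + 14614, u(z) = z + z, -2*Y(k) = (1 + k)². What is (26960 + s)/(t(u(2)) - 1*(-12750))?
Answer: 62045/25409 ≈ 2.4419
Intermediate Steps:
Y(k) = -(1 + k)²/2
u(z) = 2*z
s = 8125/2 (s = -2 + ((-(1 - 122)²/2 - 3229) + 14614) = -2 + ((-½*(-121)² - 3229) + 14614) = -2 + ((-½*14641 - 3229) + 14614) = -2 + ((-14641/2 - 3229) + 14614) = -2 + (-21099/2 + 14614) = -2 + 8129/2 = 8125/2 ≈ 4062.5)
(26960 + s)/(t(u(2)) - 1*(-12750)) = (26960 + 8125/2)/(-182/(2*2) - 1*(-12750)) = 62045/(2*(-182/4 + 12750)) = 62045/(2*(-182*¼ + 12750)) = 62045/(2*(-91/2 + 12750)) = 62045/(2*(25409/2)) = (62045/2)*(2/25409) = 62045/25409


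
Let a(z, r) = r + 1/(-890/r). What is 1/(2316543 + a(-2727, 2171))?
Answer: 890/2063653289 ≈ 4.3127e-7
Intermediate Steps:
a(z, r) = 889*r/890 (a(z, r) = r - r/890 = 889*r/890)
1/(2316543 + a(-2727, 2171)) = 1/(2316543 + (889/890)*2171) = 1/(2316543 + 1930019/890) = 1/(2063653289/890) = 890/2063653289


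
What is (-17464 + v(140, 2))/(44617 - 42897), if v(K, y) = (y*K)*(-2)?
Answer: -2253/215 ≈ -10.479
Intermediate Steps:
v(K, y) = -2*K*y (v(K, y) = (K*y)*(-2) = -2*K*y)
(-17464 + v(140, 2))/(44617 - 42897) = (-17464 - 2*140*2)/(44617 - 42897) = (-17464 - 560)/1720 = -18024*1/1720 = -2253/215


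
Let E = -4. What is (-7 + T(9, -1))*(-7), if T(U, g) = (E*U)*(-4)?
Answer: -959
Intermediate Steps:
T(U, g) = 16*U (T(U, g) = -4*U*(-4) = 16*U)
(-7 + T(9, -1))*(-7) = (-7 + 16*9)*(-7) = (-7 + 144)*(-7) = 137*(-7) = -959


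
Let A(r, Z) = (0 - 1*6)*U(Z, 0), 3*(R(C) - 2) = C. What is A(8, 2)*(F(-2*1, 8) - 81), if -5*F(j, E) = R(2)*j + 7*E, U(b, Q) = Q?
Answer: 0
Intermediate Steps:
R(C) = 2 + C/3
A(r, Z) = 0 (A(r, Z) = (0 - 1*6)*0 = (0 - 6)*0 = -6*0 = 0)
F(j, E) = -8*j/15 - 7*E/5 (F(j, E) = -((2 + (1/3)*2)*j + 7*E)/5 = -((2 + 2/3)*j + 7*E)/5 = -(8*j/3 + 7*E)/5 = -(7*E + 8*j/3)/5 = -8*j/15 - 7*E/5)
A(8, 2)*(F(-2*1, 8) - 81) = 0*((-(-16)/15 - 7/5*8) - 81) = 0*((-8/15*(-2) - 56/5) - 81) = 0*((16/15 - 56/5) - 81) = 0*(-152/15 - 81) = 0*(-1367/15) = 0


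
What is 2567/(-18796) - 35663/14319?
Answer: -19110233/7274052 ≈ -2.6272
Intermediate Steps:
2567/(-18796) - 35663/14319 = 2567*(-1/18796) - 35663*1/14319 = -2567/18796 - 35663/14319 = -19110233/7274052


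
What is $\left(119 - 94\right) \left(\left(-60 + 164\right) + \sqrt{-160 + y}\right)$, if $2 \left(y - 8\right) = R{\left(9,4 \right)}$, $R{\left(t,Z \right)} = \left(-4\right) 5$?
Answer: $2600 + 225 i \sqrt{2} \approx 2600.0 + 318.2 i$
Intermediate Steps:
$R{\left(t,Z \right)} = -20$
$y = -2$ ($y = 8 + \frac{1}{2} \left(-20\right) = 8 - 10 = -2$)
$\left(119 - 94\right) \left(\left(-60 + 164\right) + \sqrt{-160 + y}\right) = \left(119 - 94\right) \left(\left(-60 + 164\right) + \sqrt{-160 - 2}\right) = 25 \left(104 + \sqrt{-162}\right) = 25 \left(104 + 9 i \sqrt{2}\right) = 2600 + 225 i \sqrt{2}$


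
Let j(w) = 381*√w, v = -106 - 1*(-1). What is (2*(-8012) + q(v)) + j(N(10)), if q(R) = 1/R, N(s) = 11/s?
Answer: -1682521/105 + 381*√110/10 ≈ -15624.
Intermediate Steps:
v = -105 (v = -106 + 1 = -105)
(2*(-8012) + q(v)) + j(N(10)) = (2*(-8012) + 1/(-105)) + 381*√(11/10) = (-16024 - 1/105) + 381*√(11*(⅒)) = -1682521/105 + 381*√(11/10) = -1682521/105 + 381*(√110/10) = -1682521/105 + 381*√110/10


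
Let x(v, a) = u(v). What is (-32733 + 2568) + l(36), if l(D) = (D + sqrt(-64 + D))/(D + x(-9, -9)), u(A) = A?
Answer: -90491/3 + 2*I*sqrt(7)/27 ≈ -30164.0 + 0.19598*I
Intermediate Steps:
x(v, a) = v
l(D) = (D + sqrt(-64 + D))/(-9 + D) (l(D) = (D + sqrt(-64 + D))/(D - 9) = (D + sqrt(-64 + D))/(-9 + D))
(-32733 + 2568) + l(36) = (-32733 + 2568) + (36 + sqrt(-64 + 36))/(-9 + 36) = -30165 + (36 + sqrt(-28))/27 = -30165 + (36 + 2*I*sqrt(7))/27 = -30165 + (4/3 + 2*I*sqrt(7)/27) = -90491/3 + 2*I*sqrt(7)/27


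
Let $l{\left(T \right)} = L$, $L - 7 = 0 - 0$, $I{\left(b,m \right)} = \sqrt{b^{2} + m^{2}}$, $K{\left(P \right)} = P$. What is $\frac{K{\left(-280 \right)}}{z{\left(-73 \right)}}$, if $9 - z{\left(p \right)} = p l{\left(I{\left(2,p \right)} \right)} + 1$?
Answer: $- \frac{280}{519} \approx -0.5395$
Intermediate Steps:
$L = 7$ ($L = 7 + \left(0 - 0\right) = 7 + \left(0 + 0\right) = 7 + 0 = 7$)
$l{\left(T \right)} = 7$
$z{\left(p \right)} = 8 - 7 p$ ($z{\left(p \right)} = 9 - \left(p 7 + 1\right) = 9 - \left(7 p + 1\right) = 9 - \left(1 + 7 p\right) = 8 - 7 p$)
$\frac{K{\left(-280 \right)}}{z{\left(-73 \right)}} = - \frac{280}{8 - -511} = - \frac{280}{8 + 511} = - \frac{280}{519}$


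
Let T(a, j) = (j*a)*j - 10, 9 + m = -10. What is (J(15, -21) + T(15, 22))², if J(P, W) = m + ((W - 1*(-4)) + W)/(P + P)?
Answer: 11760534916/225 ≈ 5.2269e+7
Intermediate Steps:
m = -19 (m = -9 - 10 = -19)
T(a, j) = -10 + a*j² (T(a, j) = (a*j)*j - 10 = a*j² - 10 = -10 + a*j²)
J(P, W) = -19 + (4 + 2*W)/(2*P) (J(P, W) = -19 + ((W - 1*(-4)) + W)/(P + P) = -19 + ((W + 4) + W)/((2*P)) = -19 + ((4 + W) + W)*(1/(2*P)) = -19 + (4 + 2*W)*(1/(2*P)) = -19 + (4 + 2*W)/(2*P))
(J(15, -21) + T(15, 22))² = ((2 - 21 - 19*15)/15 + (-10 + 15*22²))² = ((2 - 21 - 285)/15 + (-10 + 15*484))² = ((1/15)*(-304) + (-10 + 7260))² = (-304/15 + 7250)² = (108446/15)² = 11760534916/225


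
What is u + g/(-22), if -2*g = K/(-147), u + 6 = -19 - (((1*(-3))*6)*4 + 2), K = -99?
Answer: 8823/196 ≈ 45.015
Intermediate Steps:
u = 45 (u = -6 + (-19 - (((1*(-3))*6)*4 + 2)) = -6 + (-19 - (-3*6*4 + 2)) = -6 + (-19 - (-18*4 + 2)) = -6 + (-19 - (-72 + 2)) = -6 + (-19 - 1*(-70)) = -6 + (-19 + 70) = -6 + 51 = 45)
g = -33/98 (g = -(-99)/(2*(-147)) = -(-99)*(-1)/(2*147) = -½*33/49 = -33/98 ≈ -0.33673)
u + g/(-22) = 45 - 33/98/(-22) = 45 - 33/98*(-1/22) = 45 + 3/196 = 8823/196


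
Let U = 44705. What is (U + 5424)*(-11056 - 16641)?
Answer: -1388422913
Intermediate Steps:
(U + 5424)*(-11056 - 16641) = (44705 + 5424)*(-11056 - 16641) = 50129*(-27697) = -1388422913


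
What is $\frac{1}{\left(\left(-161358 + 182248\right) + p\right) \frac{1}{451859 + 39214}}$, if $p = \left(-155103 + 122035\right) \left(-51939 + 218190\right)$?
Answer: $- \frac{491073}{5497567178} \approx -8.9325 \cdot 10^{-5}$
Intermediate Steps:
$p = -5497588068$ ($p = \left(-33068\right) 166251 = -5497588068$)
$\frac{1}{\left(\left(-161358 + 182248\right) + p\right) \frac{1}{451859 + 39214}} = \frac{1}{\left(\left(-161358 + 182248\right) - 5497588068\right) \frac{1}{451859 + 39214}} = \frac{1}{\left(20890 - 5497588068\right) \frac{1}{491073}} = \frac{1}{\left(-5497567178\right) \frac{1}{491073}} = \frac{1}{- \frac{5497567178}{491073}} = - \frac{491073}{5497567178}$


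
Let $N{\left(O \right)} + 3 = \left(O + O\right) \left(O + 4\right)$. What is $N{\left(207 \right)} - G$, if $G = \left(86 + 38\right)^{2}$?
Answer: $71975$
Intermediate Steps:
$G = 15376$ ($G = 124^{2} = 15376$)
$N{\left(O \right)} = -3 + 2 O \left(4 + O\right)$ ($N{\left(O \right)} = -3 + \left(O + O\right) \left(O + 4\right) = -3 + 2 O \left(4 + O\right)$)
$N{\left(207 \right)} - G = \left(-3 + 2 \cdot 207^{2} + 8 \cdot 207\right) - 15376 = \left(-3 + 2 \cdot 42849 + 1656\right) - 15376 = \left(-3 + 85698 + 1656\right) - 15376 = 87351 - 15376 = 71975$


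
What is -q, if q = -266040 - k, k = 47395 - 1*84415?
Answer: 229020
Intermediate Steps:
k = -37020 (k = 47395 - 84415 = -37020)
q = -229020 (q = -266040 - 1*(-37020) = -266040 + 37020 = -229020)
-q = -1*(-229020) = 229020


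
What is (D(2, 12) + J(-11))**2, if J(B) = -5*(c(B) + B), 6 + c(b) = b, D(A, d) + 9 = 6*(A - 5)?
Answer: 12769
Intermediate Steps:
D(A, d) = -39 + 6*A (D(A, d) = -9 + 6*(A - 5) = -9 + 6*(-5 + A) = -9 + (-30 + 6*A) = -39 + 6*A)
c(b) = -6 + b
J(B) = 30 - 10*B (J(B) = -5*((-6 + B) + B) = -5*(-6 + 2*B) = 30 - 10*B)
(D(2, 12) + J(-11))**2 = ((-39 + 6*2) + (30 - 10*(-11)))**2 = ((-39 + 12) + (30 + 110))**2 = (-27 + 140)**2 = 113**2 = 12769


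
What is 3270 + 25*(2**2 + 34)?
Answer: 4220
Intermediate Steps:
3270 + 25*(2**2 + 34) = 3270 + 25*(4 + 34) = 3270 + 25*38 = 3270 + 950 = 4220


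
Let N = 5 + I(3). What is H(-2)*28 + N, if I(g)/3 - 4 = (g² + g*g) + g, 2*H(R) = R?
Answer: 52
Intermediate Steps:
H(R) = R/2
I(g) = 12 + 3*g + 6*g² (I(g) = 12 + 3*((g² + g*g) + g) = 12 + 3*((g² + g²) + g) = 12 + 3*(2*g² + g) = 12 + 3*(g + 2*g²) = 12 + (3*g + 6*g²) = 12 + 3*g + 6*g²)
N = 80 (N = 5 + (12 + 3*3 + 6*3²) = 5 + (12 + 9 + 6*9) = 5 + (12 + 9 + 54) = 5 + 75 = 80)
H(-2)*28 + N = ((½)*(-2))*28 + 80 = -1*28 + 80 = -28 + 80 = 52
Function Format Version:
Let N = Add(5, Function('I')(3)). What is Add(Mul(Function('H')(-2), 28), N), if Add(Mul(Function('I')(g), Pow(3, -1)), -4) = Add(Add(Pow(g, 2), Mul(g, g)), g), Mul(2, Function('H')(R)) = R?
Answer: 52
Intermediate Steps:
Function('H')(R) = Mul(Rational(1, 2), R)
Function('I')(g) = Add(12, Mul(3, g), Mul(6, Pow(g, 2))) (Function('I')(g) = Add(12, Mul(3, Add(Add(Pow(g, 2), Mul(g, g)), g))) = Add(12, Mul(3, Add(Add(Pow(g, 2), Pow(g, 2)), g))) = Add(12, Mul(3, Add(Mul(2, Pow(g, 2)), g))) = Add(12, Mul(3, Add(g, Mul(2, Pow(g, 2))))) = Add(12, Add(Mul(3, g), Mul(6, Pow(g, 2)))) = Add(12, Mul(3, g), Mul(6, Pow(g, 2))))
N = 80 (N = Add(5, Add(12, Mul(3, 3), Mul(6, Pow(3, 2)))) = Add(5, Add(12, 9, Mul(6, 9))) = Add(5, Add(12, 9, 54)) = Add(5, 75) = 80)
Add(Mul(Function('H')(-2), 28), N) = Add(Mul(Mul(Rational(1, 2), -2), 28), 80) = Add(Mul(-1, 28), 80) = Add(-28, 80) = 52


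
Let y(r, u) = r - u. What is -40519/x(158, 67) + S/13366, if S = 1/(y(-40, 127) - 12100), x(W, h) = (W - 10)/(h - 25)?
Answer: -34878503597288/3033273357 ≈ -11499.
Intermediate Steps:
x(W, h) = (-10 + W)/(-25 + h)
S = -1/12267 (S = 1/((-40 - 1*127) - 12100) = 1/((-40 - 127) - 12100) = 1/(-167 - 12100) = 1/(-12267) = -1/12267 ≈ -8.1519e-5)
-40519/x(158, 67) + S/13366 = -40519*(-25 + 67)/(-10 + 158) - 1/12267/13366 = -40519/(148/42) - 1/12267*1/13366 = -40519/((1/42)*148) - 1/163960722 = -40519/74/21 - 1/163960722 = -40519*21/74 - 1/163960722 = -850899/74 - 1/163960722 = -34878503597288/3033273357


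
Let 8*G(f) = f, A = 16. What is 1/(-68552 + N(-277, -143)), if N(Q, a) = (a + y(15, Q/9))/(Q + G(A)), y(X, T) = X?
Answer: -275/18851672 ≈ -1.4588e-5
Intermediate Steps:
G(f) = f/8
N(Q, a) = (15 + a)/(2 + Q) (N(Q, a) = (a + 15)/(Q + (⅛)*16) = (15 + a)/(Q + 2) = (15 + a)/(2 + Q))
1/(-68552 + N(-277, -143)) = 1/(-68552 + (15 - 143)/(2 - 277)) = 1/(-68552 - 128/(-275)) = 1/(-68552 - 1/275*(-128)) = 1/(-68552 + 128/275) = 1/(-18851672/275) = -275/18851672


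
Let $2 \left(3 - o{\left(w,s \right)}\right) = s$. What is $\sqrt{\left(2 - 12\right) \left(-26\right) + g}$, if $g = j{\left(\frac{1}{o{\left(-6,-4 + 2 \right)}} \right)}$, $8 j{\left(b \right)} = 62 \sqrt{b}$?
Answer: $\frac{\sqrt{4222}}{4} \approx 16.244$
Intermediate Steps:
$o{\left(w,s \right)} = 3 - \frac{s}{2}$
$j{\left(b \right)} = \frac{31 \sqrt{b}}{4}$ ($j{\left(b \right)} = \frac{62 \sqrt{b}}{8} = \frac{31 \sqrt{b}}{4}$)
$g = \frac{31}{8}$ ($g = \frac{31 \sqrt{\frac{1}{3 - \frac{-4 + 2}{2}}}}{4} = \frac{31 \sqrt{\frac{1}{3 - -1}}}{4} = \frac{31 \sqrt{\frac{1}{3 + 1}}}{4} = \frac{31 \sqrt{\frac{1}{4}}}{4} = \frac{31}{4 \cdot 2} = \frac{31}{4} \cdot \frac{1}{2} = \frac{31}{8} \approx 3.875$)
$\sqrt{\left(2 - 12\right) \left(-26\right) + g} = \sqrt{\left(2 - 12\right) \left(-26\right) + \frac{31}{8}} = \sqrt{\left(-10\right) \left(-26\right) + \frac{31}{8}} = \sqrt{260 + \frac{31}{8}} = \sqrt{\frac{2111}{8}} = \frac{\sqrt{4222}}{4}$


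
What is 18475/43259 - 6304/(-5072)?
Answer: 22900621/13713103 ≈ 1.6700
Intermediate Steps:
18475/43259 - 6304/(-5072) = 18475*(1/43259) - 6304*(-1/5072) = 18475/43259 + 394/317 = 22900621/13713103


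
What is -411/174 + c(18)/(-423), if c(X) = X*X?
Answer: -8527/2726 ≈ -3.1280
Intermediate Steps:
c(X) = X²
-411/174 + c(18)/(-423) = -411/174 + 18²/(-423) = -411*1/174 + 324*(-1/423) = -137/58 - 36/47 = -8527/2726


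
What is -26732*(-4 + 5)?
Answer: -26732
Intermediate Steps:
-26732*(-4 + 5) = -26732*1 = -26732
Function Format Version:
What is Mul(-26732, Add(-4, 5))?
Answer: -26732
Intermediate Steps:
Mul(-26732, Add(-4, 5)) = Mul(-26732, 1) = -26732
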